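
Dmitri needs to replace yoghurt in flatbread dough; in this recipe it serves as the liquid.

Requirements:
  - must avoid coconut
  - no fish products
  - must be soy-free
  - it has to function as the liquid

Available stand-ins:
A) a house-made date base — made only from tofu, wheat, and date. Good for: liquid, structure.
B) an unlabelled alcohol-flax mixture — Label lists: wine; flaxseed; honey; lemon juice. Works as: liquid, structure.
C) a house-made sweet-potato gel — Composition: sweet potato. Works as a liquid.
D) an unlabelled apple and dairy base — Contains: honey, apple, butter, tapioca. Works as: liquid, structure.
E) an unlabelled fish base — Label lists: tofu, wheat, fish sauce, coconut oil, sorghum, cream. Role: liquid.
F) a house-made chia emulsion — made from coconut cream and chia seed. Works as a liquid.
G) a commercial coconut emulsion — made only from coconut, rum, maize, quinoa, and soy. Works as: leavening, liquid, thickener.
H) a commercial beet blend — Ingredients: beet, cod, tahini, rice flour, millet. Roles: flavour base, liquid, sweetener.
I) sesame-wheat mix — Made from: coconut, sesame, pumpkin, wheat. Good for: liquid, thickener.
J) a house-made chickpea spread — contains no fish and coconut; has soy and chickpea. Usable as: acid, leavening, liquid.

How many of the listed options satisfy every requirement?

A: has tofu, so not soy-free — out
B: wine and honey etc. — none of it excluded — keep
C: only sweet potato; none excluded — keep
D: nothing on the exclusion list — valid
E: has tofu, so not soy-free; has fish sauce, so not fish-free (and 1 more) — reject
F: has coconut cream, so not coconut-free — reject
G: has soy, so not soy-free; has coconut, so not coconut-free — no
H: has cod, so not fish-free — out
I: has coconut, so not coconut-free — reject
J: has soy, so not soy-free — out

3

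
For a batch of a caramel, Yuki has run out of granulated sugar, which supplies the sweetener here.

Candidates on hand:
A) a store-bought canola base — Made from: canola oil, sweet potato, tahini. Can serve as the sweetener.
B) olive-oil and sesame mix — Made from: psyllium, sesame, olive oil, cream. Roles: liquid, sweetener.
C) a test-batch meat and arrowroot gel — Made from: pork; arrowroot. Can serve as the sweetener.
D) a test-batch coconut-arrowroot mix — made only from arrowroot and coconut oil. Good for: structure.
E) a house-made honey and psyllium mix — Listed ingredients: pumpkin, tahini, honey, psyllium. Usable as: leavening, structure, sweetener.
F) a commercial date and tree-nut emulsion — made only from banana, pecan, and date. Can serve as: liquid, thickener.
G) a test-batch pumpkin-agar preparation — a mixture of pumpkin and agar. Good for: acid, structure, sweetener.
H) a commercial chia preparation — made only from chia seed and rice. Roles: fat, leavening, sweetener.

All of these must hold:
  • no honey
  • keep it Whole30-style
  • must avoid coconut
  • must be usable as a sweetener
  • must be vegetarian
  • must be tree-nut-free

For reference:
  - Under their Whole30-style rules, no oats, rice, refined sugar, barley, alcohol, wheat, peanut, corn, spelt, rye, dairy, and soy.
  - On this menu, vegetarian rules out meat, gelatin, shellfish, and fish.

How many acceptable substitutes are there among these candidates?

A: no coconut, no tree nuts — OK
B: has cream, so not Whole30-style — no
C: has pork, so not vegetarian — out
D: not usable as a sweetener; has coconut oil, so not coconut-free — reject
E: has honey, so not honey-free — out
F: not usable as a sweetener; has pecan, so not tree-nut-free — reject
G: works as a sweetener, no honey, Whole30-style — OK
H: has rice, so not Whole30-style — no

2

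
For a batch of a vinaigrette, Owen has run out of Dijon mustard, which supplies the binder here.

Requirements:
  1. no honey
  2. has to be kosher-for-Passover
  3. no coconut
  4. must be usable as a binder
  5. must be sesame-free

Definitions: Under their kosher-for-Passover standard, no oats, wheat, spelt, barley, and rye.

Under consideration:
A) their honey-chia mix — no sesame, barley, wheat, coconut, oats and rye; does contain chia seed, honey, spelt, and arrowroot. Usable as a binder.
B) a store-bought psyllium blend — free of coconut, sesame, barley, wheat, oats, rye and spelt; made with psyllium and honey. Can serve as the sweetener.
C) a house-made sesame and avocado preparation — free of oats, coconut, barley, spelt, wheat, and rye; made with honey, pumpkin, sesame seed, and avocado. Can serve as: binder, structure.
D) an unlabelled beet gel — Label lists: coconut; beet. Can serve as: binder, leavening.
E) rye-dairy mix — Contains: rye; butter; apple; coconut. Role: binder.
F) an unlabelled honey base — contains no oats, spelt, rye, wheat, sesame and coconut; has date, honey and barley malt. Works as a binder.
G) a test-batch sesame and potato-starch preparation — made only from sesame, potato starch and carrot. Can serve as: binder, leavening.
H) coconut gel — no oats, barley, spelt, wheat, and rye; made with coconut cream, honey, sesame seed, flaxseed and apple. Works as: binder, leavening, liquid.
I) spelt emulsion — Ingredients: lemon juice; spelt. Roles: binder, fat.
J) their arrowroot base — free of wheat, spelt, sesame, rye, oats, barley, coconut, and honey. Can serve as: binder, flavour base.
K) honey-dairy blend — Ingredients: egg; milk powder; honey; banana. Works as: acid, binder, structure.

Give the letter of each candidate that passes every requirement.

A: has spelt, so not kosher-for-Passover; has honey, so not honey-free — reject
B: not usable as a binder; has honey, so not honey-free — reject
C: has honey, so not honey-free; has sesame seed, so not sesame-free — out
D: has coconut, so not coconut-free — no
E: has rye, so not kosher-for-Passover; has coconut, so not coconut-free — no
F: has barley malt, so not kosher-for-Passover; has honey, so not honey-free — reject
G: has sesame, so not sesame-free — no
H: has honey, so not honey-free; has sesame seed, so not sesame-free (and 1 more) — reject
I: has spelt, so not kosher-for-Passover — out
J: no honey, kosher-for-Passover — valid
K: has honey, so not honey-free — out

J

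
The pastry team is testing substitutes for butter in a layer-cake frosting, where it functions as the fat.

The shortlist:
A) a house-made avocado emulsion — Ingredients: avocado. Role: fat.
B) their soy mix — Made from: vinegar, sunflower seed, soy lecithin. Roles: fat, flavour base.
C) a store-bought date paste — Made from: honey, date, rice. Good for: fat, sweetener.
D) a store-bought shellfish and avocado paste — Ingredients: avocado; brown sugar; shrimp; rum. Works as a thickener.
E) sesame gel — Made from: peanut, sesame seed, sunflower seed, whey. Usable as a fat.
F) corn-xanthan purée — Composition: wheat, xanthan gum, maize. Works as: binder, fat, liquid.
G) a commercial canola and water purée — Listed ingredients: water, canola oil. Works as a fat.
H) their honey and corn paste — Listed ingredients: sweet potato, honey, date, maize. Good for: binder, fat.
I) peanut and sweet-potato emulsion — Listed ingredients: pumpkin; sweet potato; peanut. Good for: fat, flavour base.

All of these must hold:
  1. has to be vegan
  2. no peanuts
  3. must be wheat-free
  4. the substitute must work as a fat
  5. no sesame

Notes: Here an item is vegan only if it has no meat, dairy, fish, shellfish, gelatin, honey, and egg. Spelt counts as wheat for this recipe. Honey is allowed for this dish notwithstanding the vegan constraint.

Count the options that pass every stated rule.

A: nothing on the exclusion list — valid
B: only soy lecithin, vinegar and sunflower seed; none excluded — valid
C: honey is permitted under the vegan carve-out; nothing else excluded — keep
D: not usable as a fat; has shrimp, so not vegan — reject
E: has whey, so not vegan; has sesame seed, so not sesame-free (and 1 more) — no
F: has wheat, so not wheat-free — no
G: only canola oil and water; none excluded — valid
H: honey is permitted under the vegan carve-out; nothing else excluded — valid
I: has peanut, so not peanut-free — reject

5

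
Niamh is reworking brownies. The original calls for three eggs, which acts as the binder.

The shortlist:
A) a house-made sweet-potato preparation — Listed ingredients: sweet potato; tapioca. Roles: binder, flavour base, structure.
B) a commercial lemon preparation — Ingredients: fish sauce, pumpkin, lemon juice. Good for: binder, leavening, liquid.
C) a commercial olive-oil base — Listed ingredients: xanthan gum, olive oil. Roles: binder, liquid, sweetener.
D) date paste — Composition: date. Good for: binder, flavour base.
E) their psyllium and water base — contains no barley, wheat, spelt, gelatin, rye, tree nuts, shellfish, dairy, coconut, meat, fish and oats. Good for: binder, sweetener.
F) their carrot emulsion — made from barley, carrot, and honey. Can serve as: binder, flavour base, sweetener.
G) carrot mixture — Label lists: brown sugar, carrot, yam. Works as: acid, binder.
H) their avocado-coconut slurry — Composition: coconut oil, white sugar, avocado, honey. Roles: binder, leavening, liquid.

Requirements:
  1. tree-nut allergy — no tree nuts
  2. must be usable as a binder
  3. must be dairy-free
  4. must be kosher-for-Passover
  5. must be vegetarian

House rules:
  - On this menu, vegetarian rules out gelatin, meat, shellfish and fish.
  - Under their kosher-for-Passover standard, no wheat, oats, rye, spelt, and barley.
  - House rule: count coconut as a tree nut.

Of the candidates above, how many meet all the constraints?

5

A: vegetarian, kosher-for-Passover — valid
B: has fish sauce, so not vegetarian — reject
C: vegetarian, no dairy — OK
D: every rule checks out — OK
E: works as a binder, vegetarian, no dairy — OK
F: has barley, so not kosher-for-Passover — out
G: kosher-for-Passover, no dairy — OK
H: has coconut oil, so not tree-nut-free — out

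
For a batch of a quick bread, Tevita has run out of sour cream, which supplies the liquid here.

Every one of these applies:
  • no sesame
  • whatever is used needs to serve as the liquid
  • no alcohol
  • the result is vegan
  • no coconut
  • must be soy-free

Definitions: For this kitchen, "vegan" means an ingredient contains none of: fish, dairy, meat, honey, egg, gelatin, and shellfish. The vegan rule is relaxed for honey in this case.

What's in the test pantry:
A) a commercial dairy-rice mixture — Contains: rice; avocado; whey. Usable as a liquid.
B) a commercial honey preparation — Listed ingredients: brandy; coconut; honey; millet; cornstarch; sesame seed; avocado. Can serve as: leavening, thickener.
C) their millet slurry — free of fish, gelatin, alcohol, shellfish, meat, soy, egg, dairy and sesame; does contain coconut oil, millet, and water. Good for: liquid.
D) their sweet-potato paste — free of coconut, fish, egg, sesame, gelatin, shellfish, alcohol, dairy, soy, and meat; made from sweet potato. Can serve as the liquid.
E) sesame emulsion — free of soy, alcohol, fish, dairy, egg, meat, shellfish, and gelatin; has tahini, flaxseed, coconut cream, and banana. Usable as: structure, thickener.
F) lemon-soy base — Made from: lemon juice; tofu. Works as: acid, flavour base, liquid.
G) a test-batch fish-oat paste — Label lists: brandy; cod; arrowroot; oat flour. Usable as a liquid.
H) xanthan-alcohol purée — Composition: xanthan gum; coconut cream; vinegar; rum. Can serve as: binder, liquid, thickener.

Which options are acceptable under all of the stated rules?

D

A: has whey, so not vegan — out
B: not usable as a liquid; has brandy, so not alcohol-free (and 2 more) — no
C: has coconut oil, so not coconut-free — reject
D: nothing on the exclusion list — valid
E: not usable as a liquid; has coconut cream, so not coconut-free (and 1 more) — no
F: has tofu, so not soy-free — out
G: has cod, so not vegan; has brandy, so not alcohol-free — reject
H: has rum, so not alcohol-free; has coconut cream, so not coconut-free — reject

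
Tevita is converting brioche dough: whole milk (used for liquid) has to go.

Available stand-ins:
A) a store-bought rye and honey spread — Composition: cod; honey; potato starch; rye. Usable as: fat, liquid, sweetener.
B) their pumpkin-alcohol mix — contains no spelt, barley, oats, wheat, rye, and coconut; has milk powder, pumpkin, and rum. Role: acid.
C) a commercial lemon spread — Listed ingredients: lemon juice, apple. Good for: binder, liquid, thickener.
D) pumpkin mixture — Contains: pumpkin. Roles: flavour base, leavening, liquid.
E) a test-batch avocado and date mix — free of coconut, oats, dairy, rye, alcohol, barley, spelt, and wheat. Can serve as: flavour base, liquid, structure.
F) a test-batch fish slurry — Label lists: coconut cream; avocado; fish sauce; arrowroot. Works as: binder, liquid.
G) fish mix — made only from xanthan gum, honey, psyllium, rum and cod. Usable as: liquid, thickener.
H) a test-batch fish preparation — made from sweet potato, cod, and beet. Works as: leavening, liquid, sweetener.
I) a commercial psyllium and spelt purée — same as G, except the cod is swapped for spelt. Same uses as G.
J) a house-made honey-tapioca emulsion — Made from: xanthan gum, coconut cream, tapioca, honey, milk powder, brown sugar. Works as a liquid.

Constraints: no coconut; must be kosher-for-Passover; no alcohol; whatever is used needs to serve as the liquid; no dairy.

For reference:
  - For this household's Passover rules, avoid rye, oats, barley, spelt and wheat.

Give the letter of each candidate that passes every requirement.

A: has rye, so not kosher-for-Passover — no
B: not usable as a liquid; has milk powder, so not dairy-free (and 1 more) — out
C: kosher-for-Passover, no dairy — OK
D: only pumpkin; none excluded — OK
E: every rule checks out — keep
F: has coconut cream, so not coconut-free — out
G: has rum, so not alcohol-free — out
H: only cod, beet and sweet potato; none excluded — OK
I: has spelt, so not kosher-for-Passover; has rum, so not alcohol-free — out
J: has milk powder, so not dairy-free; has coconut cream, so not coconut-free — reject

C, D, E, H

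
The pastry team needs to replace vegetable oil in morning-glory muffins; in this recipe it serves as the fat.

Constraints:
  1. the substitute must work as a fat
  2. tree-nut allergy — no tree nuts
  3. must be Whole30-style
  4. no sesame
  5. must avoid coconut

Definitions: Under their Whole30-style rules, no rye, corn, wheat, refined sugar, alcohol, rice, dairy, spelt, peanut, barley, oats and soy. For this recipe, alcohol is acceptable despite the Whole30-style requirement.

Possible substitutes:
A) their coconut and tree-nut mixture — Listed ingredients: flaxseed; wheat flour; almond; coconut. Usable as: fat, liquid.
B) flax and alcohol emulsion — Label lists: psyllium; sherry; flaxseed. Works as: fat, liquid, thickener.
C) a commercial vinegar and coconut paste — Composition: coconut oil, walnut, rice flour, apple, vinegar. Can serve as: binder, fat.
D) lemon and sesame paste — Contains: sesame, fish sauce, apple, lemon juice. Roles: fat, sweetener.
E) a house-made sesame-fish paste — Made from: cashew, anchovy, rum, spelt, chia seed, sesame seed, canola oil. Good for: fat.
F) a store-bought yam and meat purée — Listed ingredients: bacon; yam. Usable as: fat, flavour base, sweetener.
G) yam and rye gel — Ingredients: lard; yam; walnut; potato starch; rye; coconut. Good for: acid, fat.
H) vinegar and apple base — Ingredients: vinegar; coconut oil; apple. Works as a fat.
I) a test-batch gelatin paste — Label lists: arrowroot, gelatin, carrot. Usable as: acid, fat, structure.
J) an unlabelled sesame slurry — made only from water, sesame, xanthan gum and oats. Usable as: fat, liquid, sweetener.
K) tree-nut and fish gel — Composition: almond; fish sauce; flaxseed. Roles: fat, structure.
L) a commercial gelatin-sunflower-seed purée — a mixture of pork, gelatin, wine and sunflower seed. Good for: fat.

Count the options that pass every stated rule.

A: has wheat flour, so not Whole30-style; has coconut, so not coconut-free (and 1 more) — no
B: alcohol is permitted under the Whole30-style carve-out; nothing else excluded — valid
C: has rice flour, so not Whole30-style; has coconut oil, so not coconut-free (and 1 more) — no
D: has sesame, so not sesame-free — no
E: has spelt, so not Whole30-style; has sesame seed, so not sesame-free (and 1 more) — reject
F: no sesame, no coconut — valid
G: has rye, so not Whole30-style; has coconut, so not coconut-free (and 1 more) — no
H: has coconut oil, so not coconut-free — out
I: only gelatin, arrowroot, and carrot; none excluded — valid
J: has oats, so not Whole30-style; has sesame, so not sesame-free — no
K: has almond, so not tree-nut-free — out
L: alcohol is permitted under the Whole30-style carve-out; nothing else excluded — valid

4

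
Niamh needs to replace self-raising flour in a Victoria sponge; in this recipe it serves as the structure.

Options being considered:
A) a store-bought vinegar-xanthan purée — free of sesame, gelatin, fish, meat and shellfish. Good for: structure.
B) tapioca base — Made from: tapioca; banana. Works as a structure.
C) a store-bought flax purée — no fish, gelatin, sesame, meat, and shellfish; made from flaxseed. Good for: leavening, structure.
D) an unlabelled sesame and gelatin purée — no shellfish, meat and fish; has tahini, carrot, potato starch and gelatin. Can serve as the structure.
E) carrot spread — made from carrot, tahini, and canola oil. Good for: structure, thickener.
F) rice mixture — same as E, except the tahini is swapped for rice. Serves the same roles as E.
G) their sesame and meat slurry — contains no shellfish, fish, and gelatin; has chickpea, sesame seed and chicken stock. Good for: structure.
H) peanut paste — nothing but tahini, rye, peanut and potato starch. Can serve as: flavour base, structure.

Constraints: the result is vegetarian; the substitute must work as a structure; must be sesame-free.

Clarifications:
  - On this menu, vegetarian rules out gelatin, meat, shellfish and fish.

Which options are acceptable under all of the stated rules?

A: no sesame, vegetarian — keep
B: only tapioca and banana; none excluded — valid
C: works as a structure, no sesame, vegetarian — OK
D: has gelatin, so not vegetarian; has tahini, so not sesame-free — reject
E: has tahini, so not sesame-free — out
F: every rule checks out — OK
G: has chicken stock, so not vegetarian; has sesame seed, so not sesame-free — no
H: has tahini, so not sesame-free — reject

A, B, C, F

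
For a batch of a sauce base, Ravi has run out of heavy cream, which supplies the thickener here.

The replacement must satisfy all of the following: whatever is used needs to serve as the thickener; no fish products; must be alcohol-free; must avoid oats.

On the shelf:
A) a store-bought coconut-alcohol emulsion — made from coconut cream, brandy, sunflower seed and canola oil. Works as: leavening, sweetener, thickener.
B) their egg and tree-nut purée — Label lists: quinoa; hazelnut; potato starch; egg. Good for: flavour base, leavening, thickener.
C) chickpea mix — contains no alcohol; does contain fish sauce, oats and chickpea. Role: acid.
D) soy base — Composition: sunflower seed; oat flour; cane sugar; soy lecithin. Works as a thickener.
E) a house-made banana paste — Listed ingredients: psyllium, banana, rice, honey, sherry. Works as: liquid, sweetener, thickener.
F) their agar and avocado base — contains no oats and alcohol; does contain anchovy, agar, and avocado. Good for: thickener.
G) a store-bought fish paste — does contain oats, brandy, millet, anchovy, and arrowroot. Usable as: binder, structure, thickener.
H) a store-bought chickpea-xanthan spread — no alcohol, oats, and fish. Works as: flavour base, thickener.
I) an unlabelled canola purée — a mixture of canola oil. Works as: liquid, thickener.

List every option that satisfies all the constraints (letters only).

B, H, I

A: has brandy, so not alcohol-free — reject
B: egg and hazelnut etc. — none of it excluded — keep
C: not usable as a thickener; has fish sauce, so not fish-free (and 1 more) — out
D: has oat flour, so not oat-free — out
E: has sherry, so not alcohol-free — reject
F: has anchovy, so not fish-free — reject
G: has brandy, so not alcohol-free; has anchovy, so not fish-free (and 1 more) — reject
H: every rule checks out — OK
I: only canola oil; none excluded — keep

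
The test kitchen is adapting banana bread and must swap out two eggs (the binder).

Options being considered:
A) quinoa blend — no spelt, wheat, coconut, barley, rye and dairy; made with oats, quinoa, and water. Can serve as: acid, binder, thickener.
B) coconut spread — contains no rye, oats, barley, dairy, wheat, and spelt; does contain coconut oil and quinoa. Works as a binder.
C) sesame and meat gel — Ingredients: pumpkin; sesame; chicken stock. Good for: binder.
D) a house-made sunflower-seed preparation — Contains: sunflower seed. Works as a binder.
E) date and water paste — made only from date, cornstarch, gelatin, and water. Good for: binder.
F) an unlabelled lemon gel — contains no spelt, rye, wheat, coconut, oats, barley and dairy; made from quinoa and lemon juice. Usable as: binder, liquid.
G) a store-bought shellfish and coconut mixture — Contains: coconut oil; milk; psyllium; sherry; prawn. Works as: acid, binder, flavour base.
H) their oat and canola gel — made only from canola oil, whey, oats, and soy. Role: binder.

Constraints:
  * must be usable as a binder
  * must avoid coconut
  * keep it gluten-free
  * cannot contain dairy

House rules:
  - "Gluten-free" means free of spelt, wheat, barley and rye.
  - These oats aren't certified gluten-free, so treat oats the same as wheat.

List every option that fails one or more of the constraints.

A, B, G, H

A: has oats, so not gluten-free — reject
B: has coconut oil, so not coconut-free — out
C: every rule checks out — valid
D: only sunflower seed; none excluded — keep
E: all constraints satisfied — valid
F: no dairy, gluten-free — valid
G: has coconut oil, so not coconut-free; has milk, so not dairy-free — no
H: has oats, so not gluten-free; has whey, so not dairy-free — out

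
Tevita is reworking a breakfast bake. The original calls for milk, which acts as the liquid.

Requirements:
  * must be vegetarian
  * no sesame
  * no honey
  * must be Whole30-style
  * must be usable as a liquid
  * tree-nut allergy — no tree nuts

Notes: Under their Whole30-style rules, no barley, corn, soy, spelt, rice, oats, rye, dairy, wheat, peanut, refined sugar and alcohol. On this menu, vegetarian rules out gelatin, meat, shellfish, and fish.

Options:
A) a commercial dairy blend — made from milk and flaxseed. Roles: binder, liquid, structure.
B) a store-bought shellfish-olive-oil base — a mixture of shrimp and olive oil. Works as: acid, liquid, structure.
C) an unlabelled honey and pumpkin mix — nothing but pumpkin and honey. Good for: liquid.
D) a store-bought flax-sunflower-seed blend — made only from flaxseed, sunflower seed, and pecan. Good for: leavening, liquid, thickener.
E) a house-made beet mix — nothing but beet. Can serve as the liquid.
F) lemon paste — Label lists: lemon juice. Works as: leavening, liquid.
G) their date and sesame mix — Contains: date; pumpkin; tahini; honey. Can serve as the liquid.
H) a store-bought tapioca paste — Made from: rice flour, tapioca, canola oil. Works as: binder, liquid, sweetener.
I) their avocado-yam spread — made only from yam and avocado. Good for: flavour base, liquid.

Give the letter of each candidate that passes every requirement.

A: has milk, so not Whole30-style — reject
B: has shrimp, so not vegetarian — out
C: has honey, so not honey-free — out
D: has pecan, so not tree-nut-free — out
E: only beet; none excluded — keep
F: only lemon juice; none excluded — keep
G: has honey, so not honey-free; has tahini, so not sesame-free — no
H: has rice flour, so not Whole30-style — no
I: Whole30-style, no honey — valid

E, F, I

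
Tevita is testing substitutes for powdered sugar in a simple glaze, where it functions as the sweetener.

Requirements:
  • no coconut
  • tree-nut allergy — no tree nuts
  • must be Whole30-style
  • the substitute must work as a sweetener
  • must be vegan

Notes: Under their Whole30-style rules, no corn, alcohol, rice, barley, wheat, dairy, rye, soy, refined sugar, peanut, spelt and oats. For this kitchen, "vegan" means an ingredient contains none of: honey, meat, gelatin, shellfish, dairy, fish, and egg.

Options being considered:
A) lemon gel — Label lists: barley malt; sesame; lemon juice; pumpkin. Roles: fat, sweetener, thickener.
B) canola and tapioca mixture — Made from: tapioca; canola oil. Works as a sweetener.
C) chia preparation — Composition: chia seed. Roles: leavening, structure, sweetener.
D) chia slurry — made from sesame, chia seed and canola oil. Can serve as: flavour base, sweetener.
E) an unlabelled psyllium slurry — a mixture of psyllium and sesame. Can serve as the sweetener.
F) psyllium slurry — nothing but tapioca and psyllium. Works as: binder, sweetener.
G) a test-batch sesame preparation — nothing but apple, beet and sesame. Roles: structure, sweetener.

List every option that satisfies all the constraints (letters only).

B, C, D, E, F, G

A: has barley malt, so not Whole30-style — no
B: no tree nuts, vegan — OK
C: only chia seed; none excluded — OK
D: works as a sweetener, no tree nuts, no coconut — keep
E: Whole30-style, no tree nuts — keep
F: nothing on the exclusion list — OK
G: works as a sweetener, Whole30-style, no tree nuts — OK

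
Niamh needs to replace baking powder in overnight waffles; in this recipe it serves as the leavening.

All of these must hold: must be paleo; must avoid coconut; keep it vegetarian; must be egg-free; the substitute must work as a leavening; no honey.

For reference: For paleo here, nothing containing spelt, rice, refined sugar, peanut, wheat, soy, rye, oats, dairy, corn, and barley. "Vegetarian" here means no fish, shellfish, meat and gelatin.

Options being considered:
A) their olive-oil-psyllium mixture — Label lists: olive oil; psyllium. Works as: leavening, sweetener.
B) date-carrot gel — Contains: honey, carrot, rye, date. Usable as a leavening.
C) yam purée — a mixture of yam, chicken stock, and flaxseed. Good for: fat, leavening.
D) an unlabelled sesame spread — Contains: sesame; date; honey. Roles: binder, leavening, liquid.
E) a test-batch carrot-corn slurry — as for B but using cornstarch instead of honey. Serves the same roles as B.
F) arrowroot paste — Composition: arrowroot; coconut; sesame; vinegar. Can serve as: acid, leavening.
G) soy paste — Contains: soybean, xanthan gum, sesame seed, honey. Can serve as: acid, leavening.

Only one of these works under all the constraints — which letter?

A

A: only olive oil and psyllium; none excluded — keep
B: has rye, so not paleo; has honey, so not honey-free — no
C: has chicken stock, so not vegetarian — reject
D: has honey, so not honey-free — reject
E: has cornstarch, so not paleo — out
F: has coconut, so not coconut-free — no
G: has soybean, so not paleo; has honey, so not honey-free — no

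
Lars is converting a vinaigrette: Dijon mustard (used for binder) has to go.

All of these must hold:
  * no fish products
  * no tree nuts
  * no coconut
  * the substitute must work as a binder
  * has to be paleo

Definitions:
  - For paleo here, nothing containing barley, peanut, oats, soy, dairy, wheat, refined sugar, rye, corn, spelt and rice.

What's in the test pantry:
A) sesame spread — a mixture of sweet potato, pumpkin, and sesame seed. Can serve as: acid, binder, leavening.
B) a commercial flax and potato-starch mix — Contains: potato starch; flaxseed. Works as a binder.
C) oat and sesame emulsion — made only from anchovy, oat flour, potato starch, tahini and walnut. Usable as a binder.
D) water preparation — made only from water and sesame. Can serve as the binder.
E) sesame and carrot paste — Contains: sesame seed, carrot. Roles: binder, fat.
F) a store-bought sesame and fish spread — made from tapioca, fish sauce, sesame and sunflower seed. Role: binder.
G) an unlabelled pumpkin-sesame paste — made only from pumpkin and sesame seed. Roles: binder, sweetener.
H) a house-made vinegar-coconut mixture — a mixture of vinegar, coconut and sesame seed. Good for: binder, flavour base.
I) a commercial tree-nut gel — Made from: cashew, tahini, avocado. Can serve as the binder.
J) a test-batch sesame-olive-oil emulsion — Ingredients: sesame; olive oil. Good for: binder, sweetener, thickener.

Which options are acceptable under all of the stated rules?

A, B, D, E, G, J

A: only sesame seed, sweet potato and pumpkin; none excluded — OK
B: paleo, no tree nuts — valid
C: has oat flour, so not paleo; has anchovy, so not fish-free (and 1 more) — reject
D: nothing on the exclusion list — valid
E: nothing on the exclusion list — keep
F: has fish sauce, so not fish-free — no
G: only sesame seed and pumpkin; none excluded — OK
H: has coconut, so not coconut-free — out
I: has cashew, so not tree-nut-free — out
J: only sesame and olive oil; none excluded — OK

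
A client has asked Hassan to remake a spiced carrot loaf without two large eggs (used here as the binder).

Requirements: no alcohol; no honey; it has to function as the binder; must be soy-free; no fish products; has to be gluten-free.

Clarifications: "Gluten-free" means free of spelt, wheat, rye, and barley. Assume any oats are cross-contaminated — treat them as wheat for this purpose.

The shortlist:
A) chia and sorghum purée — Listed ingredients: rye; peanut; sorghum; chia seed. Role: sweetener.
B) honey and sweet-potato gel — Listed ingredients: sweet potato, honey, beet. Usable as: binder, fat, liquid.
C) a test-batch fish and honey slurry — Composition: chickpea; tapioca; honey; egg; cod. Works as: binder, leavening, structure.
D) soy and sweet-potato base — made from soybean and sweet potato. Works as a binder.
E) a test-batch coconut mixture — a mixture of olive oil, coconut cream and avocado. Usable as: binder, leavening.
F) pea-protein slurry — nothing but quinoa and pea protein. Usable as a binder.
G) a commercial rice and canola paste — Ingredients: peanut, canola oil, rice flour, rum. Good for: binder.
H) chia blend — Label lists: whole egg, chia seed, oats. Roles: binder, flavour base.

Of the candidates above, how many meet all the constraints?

2

A: not usable as a binder; has rye, so not gluten-free — reject
B: has honey, so not honey-free — reject
C: has honey, so not honey-free; has cod, so not fish-free — no
D: has soybean, so not soy-free — no
E: only coconut cream, olive oil and avocado; none excluded — OK
F: only quinoa and pea protein; none excluded — valid
G: has rum, so not alcohol-free — no
H: has oats, so not gluten-free — out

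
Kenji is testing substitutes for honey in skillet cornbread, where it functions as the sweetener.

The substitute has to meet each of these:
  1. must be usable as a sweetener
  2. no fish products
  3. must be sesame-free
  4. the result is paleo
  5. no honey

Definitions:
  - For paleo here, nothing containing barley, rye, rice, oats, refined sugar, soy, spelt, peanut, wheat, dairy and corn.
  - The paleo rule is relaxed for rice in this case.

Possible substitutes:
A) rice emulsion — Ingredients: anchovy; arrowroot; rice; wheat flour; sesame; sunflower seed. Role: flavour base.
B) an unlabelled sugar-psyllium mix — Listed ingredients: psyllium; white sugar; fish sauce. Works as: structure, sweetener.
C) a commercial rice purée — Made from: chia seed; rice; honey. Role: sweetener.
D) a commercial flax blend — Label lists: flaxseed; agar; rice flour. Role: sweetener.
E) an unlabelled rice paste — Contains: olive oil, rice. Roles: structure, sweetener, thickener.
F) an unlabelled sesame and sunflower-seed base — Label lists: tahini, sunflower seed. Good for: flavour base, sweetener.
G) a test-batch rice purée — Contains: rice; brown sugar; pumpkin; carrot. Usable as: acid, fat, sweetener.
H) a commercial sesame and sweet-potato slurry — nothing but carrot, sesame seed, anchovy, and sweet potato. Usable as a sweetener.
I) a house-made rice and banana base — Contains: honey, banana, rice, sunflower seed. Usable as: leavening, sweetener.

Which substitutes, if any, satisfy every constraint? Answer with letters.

A: not usable as a sweetener; has wheat flour, so not paleo (and 2 more) — no
B: has white sugar, so not paleo; has fish sauce, so not fish-free — reject
C: has honey, so not honey-free — no
D: rice is permitted under the paleo carve-out; nothing else excluded — valid
E: rice is permitted under the paleo carve-out; nothing else excluded — keep
F: has tahini, so not sesame-free — reject
G: has brown sugar, so not paleo — reject
H: has anchovy, so not fish-free; has sesame seed, so not sesame-free — no
I: has honey, so not honey-free — out

D, E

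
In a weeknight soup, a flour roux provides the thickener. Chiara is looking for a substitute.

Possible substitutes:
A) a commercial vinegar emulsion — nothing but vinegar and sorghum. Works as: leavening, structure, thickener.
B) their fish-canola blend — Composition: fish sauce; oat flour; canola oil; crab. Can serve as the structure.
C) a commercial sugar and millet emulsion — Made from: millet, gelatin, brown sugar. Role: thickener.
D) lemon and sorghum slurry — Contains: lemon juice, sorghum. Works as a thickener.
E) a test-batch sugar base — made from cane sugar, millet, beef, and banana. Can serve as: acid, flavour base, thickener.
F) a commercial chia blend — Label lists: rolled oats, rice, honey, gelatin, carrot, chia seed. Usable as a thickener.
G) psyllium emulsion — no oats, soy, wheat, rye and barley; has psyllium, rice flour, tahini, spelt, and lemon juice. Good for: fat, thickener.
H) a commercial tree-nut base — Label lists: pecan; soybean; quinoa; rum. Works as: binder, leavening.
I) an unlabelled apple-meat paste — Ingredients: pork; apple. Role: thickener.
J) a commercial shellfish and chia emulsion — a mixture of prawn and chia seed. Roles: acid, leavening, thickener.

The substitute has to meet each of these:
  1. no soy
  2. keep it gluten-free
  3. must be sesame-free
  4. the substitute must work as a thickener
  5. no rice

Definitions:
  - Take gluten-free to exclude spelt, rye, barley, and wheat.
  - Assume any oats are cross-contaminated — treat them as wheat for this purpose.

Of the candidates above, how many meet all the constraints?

A: works as a thickener, no rice, no soy — keep
B: not usable as a thickener; has oat flour, so not gluten-free — no
C: only gelatin, brown sugar and millet; none excluded — valid
D: every rule checks out — valid
E: beef and cane sugar etc. — none of it excluded — OK
F: has rolled oats, so not gluten-free; has rice, so not rice-free — no
G: has spelt, so not gluten-free; has rice flour, so not rice-free (and 1 more) — out
H: not usable as a thickener; has soybean, so not soy-free — out
I: only pork and apple; none excluded — keep
J: only prawn and chia seed; none excluded — OK

6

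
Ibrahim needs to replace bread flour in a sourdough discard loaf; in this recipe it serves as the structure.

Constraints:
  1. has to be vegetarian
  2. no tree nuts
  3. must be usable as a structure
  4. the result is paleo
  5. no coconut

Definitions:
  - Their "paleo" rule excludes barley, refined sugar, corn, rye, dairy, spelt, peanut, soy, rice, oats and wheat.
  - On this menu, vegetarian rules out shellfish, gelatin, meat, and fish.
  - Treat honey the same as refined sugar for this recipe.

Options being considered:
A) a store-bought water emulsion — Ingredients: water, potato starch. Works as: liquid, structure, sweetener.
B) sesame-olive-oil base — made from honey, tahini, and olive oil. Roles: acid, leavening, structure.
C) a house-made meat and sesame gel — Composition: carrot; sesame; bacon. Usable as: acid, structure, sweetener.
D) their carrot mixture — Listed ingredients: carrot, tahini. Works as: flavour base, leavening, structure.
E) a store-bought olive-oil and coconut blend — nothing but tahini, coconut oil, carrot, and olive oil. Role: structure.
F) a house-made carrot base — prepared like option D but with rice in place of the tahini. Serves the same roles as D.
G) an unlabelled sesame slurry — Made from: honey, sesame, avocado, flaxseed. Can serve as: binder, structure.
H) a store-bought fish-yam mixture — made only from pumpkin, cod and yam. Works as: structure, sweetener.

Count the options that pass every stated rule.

2

A: paleo, no tree nuts — OK
B: has honey, so not paleo — no
C: has bacon, so not vegetarian — no
D: works as a structure, no tree nuts, no coconut — valid
E: has coconut oil, so not coconut-free — no
F: has rice, so not paleo — no
G: has honey, so not paleo — reject
H: has cod, so not vegetarian — no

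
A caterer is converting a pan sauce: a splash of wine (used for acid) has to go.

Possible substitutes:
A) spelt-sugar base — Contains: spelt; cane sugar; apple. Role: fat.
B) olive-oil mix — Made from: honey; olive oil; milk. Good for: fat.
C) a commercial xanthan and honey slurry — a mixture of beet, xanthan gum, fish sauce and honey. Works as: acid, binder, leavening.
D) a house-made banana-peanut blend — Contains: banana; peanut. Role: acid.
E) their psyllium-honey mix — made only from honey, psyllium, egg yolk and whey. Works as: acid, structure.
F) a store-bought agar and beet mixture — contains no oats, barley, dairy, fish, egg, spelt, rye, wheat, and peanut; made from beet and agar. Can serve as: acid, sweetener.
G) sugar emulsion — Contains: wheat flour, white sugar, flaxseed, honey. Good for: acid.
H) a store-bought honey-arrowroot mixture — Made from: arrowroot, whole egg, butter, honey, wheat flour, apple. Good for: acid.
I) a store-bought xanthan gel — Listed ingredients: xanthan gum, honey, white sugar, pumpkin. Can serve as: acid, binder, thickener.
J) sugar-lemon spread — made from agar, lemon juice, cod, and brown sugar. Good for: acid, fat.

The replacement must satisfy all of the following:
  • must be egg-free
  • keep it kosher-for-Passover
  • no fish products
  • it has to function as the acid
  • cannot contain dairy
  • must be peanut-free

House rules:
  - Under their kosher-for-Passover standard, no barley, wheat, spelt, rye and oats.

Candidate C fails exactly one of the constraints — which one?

fish-free

usable as an acid: satisfied
kosher-for-Passover: satisfied
dairy-free: satisfied
fish-free: has fish sauce — fails
peanut-free: satisfied
egg-free: satisfied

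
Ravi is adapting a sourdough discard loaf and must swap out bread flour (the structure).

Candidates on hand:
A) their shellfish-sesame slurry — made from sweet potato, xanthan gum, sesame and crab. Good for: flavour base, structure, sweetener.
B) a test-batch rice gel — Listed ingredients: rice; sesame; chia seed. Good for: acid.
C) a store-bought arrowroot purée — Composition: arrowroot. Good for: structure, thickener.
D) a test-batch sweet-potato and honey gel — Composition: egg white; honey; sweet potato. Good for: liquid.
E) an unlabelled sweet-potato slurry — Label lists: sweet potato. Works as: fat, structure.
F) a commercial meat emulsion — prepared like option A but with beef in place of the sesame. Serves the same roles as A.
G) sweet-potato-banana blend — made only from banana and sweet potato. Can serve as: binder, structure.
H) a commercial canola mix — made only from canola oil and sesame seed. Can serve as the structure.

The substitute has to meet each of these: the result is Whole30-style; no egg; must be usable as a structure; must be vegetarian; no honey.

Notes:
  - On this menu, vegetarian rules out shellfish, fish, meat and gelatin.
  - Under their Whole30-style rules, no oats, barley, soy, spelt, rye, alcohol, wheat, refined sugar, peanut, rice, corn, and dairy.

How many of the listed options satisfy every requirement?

A: has crab, so not vegetarian — out
B: not usable as a structure; has rice, so not Whole30-style — reject
C: only arrowroot; none excluded — OK
D: not usable as a structure; has honey, so not honey-free (and 1 more) — out
E: every rule checks out — OK
F: has beef, so not vegetarian — reject
G: only sweet potato and banana; none excluded — keep
H: only sesame seed and canola oil; none excluded — OK

4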